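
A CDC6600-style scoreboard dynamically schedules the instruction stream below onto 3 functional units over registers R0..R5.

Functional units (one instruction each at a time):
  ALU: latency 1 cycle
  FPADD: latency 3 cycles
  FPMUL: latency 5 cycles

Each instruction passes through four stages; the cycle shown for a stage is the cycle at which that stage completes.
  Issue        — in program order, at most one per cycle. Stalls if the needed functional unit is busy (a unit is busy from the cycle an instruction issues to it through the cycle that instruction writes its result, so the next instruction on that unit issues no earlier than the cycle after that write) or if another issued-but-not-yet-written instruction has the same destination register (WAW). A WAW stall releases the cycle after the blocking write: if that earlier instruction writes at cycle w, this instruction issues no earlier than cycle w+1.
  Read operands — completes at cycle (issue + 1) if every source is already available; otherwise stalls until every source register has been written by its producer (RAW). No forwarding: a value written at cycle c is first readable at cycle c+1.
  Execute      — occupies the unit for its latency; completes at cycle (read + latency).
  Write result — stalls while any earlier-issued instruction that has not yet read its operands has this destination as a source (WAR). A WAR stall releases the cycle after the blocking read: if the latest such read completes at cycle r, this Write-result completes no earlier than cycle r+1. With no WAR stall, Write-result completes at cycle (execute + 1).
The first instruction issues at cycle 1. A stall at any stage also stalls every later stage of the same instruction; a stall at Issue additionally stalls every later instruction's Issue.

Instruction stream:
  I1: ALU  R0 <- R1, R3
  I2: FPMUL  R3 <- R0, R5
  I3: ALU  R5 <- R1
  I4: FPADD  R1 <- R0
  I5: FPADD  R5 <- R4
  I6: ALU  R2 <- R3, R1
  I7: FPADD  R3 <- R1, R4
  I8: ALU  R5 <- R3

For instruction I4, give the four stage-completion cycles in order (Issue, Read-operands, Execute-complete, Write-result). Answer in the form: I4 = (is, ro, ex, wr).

I1: IS=1 RO=2 EX=3 WR=4
I2: IS=2 RO=5 EX=10 WR=11  [RAW R0: wait I1 write@4]
I3: IS=5 RO=6 EX=7 WR=8  [struct: ALU busy until I1 writes@4]
I4: IS=6 RO=7 EX=10 WR=11
I5: IS=12 RO=13 EX=16 WR=17  [struct: FPADD busy until I4 writes@11]
I6: IS=13 RO=14 EX=15 WR=16
I7: IS=18 RO=19 EX=22 WR=23  [struct: FPADD busy until I5 writes@17]
I8: IS=19 RO=24 EX=25 WR=26  [RAW R3: wait I7 write@23]

I4 = (6, 7, 10, 11)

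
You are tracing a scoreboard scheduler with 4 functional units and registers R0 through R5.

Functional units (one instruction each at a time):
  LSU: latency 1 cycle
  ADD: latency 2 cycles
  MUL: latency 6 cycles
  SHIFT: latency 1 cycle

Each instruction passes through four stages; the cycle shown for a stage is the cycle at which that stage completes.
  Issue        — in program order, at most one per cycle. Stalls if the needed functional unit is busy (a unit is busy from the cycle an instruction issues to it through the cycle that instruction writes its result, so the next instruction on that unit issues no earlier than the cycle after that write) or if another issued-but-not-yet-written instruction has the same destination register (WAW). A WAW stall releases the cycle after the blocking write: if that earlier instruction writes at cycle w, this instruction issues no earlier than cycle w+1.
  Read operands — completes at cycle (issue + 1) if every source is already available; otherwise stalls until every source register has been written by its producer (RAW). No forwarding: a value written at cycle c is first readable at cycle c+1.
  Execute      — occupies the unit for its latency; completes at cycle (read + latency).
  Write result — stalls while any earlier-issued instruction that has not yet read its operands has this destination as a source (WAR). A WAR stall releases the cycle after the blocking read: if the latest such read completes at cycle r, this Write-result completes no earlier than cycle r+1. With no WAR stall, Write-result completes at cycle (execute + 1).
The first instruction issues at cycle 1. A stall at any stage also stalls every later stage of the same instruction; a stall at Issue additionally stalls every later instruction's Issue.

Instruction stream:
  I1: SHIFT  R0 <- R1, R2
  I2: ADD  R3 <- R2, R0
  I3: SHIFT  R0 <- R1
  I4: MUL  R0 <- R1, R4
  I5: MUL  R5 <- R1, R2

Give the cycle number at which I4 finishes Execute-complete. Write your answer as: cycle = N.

cycle = 16

I1: IS=1 RO=2 EX=3 WR=4
I2: IS=2 RO=5 EX=7 WR=8  [RAW R0: wait I1 write@4]
I3: IS=5 RO=6 EX=7 WR=8  [struct: SHIFT busy until I1 writes@4]
I4: IS=9 RO=10 EX=16 WR=17  [WAW R0: wait I3 write@8]
I5: IS=18 RO=19 EX=25 WR=26  [struct: MUL busy until I4 writes@17]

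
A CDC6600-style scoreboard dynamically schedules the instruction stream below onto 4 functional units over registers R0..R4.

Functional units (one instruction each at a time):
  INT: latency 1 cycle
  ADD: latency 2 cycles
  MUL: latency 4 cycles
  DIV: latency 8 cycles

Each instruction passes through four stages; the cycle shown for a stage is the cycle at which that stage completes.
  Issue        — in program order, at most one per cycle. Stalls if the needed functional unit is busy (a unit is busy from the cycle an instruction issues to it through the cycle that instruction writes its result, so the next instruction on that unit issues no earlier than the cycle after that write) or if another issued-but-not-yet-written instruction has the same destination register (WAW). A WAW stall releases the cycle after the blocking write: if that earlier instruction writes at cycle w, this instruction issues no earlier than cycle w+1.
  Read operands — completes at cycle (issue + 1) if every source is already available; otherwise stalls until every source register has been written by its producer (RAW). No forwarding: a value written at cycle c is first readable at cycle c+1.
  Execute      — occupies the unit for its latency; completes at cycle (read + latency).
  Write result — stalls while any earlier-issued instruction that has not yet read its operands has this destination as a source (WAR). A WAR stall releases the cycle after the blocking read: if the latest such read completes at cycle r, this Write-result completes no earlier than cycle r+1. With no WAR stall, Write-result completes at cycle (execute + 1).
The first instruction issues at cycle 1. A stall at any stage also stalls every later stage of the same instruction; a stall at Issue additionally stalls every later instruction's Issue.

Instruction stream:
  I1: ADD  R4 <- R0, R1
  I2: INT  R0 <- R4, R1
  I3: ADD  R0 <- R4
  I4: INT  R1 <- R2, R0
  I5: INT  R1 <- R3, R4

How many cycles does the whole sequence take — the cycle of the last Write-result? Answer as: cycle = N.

cycle = 20

cycle 1: I1 issues→ADD
cycle 2: I1 reads · I2 issues→INT
cycle 4: I1 exec-done
cycle 5: I1 writes R4
cycle 6: I2 reads
cycle 7: I2 exec-done
cycle 8: I2 writes R0
cycle 9: I3 issues→ADD
cycle 10: I3 reads · I4 issues→INT
cycle 12: I3 exec-done
cycle 13: I3 writes R0
cycle 14: I4 reads
cycle 15: I4 exec-done
cycle 16: I4 writes R1
cycle 17: I5 issues→INT
cycle 18: I5 reads
cycle 19: I5 exec-done
cycle 20: I5 writes R1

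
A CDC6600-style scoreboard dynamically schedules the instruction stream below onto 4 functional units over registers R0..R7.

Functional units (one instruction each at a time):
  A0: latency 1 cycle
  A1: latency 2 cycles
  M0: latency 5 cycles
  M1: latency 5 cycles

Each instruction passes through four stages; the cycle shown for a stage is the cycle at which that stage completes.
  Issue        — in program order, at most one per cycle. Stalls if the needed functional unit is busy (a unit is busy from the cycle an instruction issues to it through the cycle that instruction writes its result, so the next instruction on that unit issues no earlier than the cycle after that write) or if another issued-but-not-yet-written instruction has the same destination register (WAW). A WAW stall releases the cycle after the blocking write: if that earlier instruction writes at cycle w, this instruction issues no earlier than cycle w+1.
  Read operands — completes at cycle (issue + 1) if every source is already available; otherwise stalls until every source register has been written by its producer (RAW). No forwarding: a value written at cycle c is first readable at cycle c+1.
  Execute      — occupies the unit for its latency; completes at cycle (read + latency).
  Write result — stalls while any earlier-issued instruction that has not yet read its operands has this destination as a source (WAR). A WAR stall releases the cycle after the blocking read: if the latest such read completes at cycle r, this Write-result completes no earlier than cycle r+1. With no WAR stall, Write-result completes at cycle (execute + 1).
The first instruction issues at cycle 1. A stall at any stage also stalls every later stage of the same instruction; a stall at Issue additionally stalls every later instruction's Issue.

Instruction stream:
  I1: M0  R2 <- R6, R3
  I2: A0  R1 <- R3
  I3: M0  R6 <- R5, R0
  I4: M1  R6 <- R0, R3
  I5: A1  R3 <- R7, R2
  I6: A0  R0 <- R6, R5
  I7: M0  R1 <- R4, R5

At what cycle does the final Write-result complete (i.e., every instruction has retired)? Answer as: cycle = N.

cycle = 27

t=1  issue I1 (M0)
t=2  I1 read-ops | issue I2 (A0)
t=3  I2 read-ops
t=4  I2 finished on A0
t=5  I2→R1
t=7  I1 finished on M0
t=8  I1→R2
t=9  issue I3 (M0)
t=10  I3 read-ops
t=15  I3 finished on M0
t=16  I3→R6
t=17  issue I4 (M1)
t=18  I4 read-ops | issue I5 (A1)
t=19  I5 read-ops | issue I6 (A0)
t=20  issue I7 (M0)
t=21  I5 finished on A1 | I7 read-ops
t=22  I5→R3
t=23  I4 finished on M1
t=24  I4→R6
t=25  I6 read-ops
t=26  I6 finished on A0 | I7 finished on M0
t=27  I6→R0 | I7→R1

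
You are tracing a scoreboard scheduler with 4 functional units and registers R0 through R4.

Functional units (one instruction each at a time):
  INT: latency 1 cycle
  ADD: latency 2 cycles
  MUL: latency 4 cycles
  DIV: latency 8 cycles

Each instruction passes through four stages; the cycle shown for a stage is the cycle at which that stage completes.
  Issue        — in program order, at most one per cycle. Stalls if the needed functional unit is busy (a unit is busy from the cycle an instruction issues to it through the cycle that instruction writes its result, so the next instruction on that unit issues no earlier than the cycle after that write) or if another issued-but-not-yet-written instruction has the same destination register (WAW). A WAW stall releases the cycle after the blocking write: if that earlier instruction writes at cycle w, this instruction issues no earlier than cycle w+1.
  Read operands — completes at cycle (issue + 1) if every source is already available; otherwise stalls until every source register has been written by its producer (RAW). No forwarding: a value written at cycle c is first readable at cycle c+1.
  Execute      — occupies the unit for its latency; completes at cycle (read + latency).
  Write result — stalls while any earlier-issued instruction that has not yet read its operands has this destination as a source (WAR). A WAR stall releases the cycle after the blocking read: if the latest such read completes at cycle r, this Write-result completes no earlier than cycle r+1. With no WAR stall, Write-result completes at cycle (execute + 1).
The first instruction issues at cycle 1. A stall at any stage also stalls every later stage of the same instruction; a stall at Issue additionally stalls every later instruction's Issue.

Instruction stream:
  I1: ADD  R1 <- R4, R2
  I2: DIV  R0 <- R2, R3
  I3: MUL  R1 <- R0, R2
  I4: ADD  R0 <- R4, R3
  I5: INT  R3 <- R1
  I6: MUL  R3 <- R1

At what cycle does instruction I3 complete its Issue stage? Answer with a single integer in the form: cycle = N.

I1 -> (1, 2, 4, 5)
I2 -> (2, 3, 11, 12)
I3 -> (6, 13, 17, 18)  // WAW R1: wait I1 write@5, RAW R0: wait I2 write@12
I4 -> (13, 14, 16, 17)  // WAW R0: wait I2 write@12
I5 -> (14, 19, 20, 21)  // RAW R1: wait I3 write@18
I6 -> (22, 23, 27, 28)  // WAW R3: wait I5 write@21

cycle = 6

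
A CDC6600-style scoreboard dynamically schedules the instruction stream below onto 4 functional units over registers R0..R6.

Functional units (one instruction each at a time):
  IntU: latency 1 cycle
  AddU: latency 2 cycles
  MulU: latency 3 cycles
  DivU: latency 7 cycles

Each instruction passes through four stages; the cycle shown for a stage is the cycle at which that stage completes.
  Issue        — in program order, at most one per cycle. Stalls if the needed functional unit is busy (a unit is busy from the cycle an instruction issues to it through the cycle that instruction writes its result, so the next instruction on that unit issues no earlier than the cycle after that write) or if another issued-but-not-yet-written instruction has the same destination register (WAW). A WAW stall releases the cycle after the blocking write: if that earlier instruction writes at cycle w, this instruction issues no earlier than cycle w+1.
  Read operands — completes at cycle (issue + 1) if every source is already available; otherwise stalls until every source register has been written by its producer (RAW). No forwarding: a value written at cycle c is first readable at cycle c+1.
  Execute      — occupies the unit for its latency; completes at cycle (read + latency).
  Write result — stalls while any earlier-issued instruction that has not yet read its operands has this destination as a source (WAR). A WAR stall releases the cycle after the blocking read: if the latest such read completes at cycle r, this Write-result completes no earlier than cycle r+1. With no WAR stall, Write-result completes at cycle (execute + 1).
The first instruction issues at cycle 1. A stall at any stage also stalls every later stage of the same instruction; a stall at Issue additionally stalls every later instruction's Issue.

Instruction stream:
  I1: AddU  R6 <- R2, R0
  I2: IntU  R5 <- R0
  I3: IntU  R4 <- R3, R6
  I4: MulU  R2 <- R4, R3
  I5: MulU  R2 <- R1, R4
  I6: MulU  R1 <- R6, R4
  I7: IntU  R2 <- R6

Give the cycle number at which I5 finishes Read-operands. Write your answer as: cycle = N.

I1: IS=1 RO=2 EX=4 WR=5
I2: IS=2 RO=3 EX=4 WR=5
I3: IS=6 RO=7 EX=8 WR=9  [struct: IntU busy until I2 writes@5]
I4: IS=7 RO=10 EX=13 WR=14  [RAW R4: wait I3 write@9]
I5: IS=15 RO=16 EX=19 WR=20  [struct: MulU busy until I4 writes@14]
I6: IS=21 RO=22 EX=25 WR=26  [struct: MulU busy until I5 writes@20]
I7: IS=22 RO=23 EX=24 WR=25

cycle = 16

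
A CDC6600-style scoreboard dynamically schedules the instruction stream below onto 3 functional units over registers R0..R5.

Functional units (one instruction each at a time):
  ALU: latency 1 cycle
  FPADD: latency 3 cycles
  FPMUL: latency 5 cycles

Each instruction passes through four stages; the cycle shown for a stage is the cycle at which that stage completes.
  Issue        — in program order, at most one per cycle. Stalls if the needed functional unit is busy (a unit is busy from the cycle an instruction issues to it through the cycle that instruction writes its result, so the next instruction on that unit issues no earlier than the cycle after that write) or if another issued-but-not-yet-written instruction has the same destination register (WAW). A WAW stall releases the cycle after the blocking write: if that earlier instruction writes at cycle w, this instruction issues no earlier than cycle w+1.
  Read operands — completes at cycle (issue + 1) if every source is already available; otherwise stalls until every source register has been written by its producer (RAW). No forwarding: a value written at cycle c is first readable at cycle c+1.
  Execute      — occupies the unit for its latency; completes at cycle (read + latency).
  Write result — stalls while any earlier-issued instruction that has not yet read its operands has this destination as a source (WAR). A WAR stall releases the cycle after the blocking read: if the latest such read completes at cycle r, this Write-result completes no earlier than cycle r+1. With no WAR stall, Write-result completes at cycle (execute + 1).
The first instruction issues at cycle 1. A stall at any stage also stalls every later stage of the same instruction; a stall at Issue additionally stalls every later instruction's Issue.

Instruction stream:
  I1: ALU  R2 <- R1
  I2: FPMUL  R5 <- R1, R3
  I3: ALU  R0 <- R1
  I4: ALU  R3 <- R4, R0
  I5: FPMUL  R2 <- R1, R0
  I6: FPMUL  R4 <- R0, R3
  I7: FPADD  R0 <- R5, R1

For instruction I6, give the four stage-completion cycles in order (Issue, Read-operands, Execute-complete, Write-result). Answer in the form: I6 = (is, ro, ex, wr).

I6 = (18, 19, 24, 25)

  I1 | 1 | 2 | 3 | 4
  I2 | 2 | 3 | 8 | 9
  I3 | 5 | 6 | 7 | 8   struct: ALU busy until I1 writes@4
  I4 | 9 | 10 | 11 | 12   struct: ALU busy until I3 writes@8
  I5 | 10 | 11 | 16 | 17
  I6 | 18 | 19 | 24 | 25   struct: FPMUL busy until I5 writes@17
  I7 | 19 | 20 | 23 | 24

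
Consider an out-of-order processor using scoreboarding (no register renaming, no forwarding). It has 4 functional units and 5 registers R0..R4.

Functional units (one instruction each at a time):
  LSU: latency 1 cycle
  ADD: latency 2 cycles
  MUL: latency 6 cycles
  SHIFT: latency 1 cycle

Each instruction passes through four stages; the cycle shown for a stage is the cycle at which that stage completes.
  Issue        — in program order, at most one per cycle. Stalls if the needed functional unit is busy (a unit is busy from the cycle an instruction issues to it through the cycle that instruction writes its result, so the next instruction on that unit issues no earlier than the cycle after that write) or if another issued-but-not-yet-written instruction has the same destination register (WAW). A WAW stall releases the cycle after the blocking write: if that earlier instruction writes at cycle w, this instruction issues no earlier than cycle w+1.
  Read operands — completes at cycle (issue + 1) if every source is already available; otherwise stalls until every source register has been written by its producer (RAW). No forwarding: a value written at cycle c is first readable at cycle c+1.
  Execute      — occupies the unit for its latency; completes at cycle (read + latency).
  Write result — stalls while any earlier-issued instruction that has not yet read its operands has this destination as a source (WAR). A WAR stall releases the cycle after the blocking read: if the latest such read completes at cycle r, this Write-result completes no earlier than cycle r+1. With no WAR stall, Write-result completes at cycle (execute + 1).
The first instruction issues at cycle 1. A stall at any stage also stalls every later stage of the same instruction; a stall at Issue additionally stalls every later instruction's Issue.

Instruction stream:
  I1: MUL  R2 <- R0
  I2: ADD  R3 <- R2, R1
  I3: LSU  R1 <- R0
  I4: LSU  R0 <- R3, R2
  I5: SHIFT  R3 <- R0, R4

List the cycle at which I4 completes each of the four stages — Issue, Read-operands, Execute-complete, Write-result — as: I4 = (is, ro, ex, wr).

I4 = (12, 14, 15, 16)

I1  is:1  ro:2  ex:8  wr:9
I2  is:2  ro:10  ex:12  wr:13  — RAW R2: wait I1 write@9
I3  is:3  ro:4  ex:5  wr:11  — WAR R1: wait I2 read@10
I4  is:12  ro:14  ex:15  wr:16  — struct: LSU busy until I3 writes@11, RAW R3: wait I2 write@13
I5  is:14  ro:17  ex:18  wr:19  — WAW R3: wait I2 write@13, RAW R0: wait I4 write@16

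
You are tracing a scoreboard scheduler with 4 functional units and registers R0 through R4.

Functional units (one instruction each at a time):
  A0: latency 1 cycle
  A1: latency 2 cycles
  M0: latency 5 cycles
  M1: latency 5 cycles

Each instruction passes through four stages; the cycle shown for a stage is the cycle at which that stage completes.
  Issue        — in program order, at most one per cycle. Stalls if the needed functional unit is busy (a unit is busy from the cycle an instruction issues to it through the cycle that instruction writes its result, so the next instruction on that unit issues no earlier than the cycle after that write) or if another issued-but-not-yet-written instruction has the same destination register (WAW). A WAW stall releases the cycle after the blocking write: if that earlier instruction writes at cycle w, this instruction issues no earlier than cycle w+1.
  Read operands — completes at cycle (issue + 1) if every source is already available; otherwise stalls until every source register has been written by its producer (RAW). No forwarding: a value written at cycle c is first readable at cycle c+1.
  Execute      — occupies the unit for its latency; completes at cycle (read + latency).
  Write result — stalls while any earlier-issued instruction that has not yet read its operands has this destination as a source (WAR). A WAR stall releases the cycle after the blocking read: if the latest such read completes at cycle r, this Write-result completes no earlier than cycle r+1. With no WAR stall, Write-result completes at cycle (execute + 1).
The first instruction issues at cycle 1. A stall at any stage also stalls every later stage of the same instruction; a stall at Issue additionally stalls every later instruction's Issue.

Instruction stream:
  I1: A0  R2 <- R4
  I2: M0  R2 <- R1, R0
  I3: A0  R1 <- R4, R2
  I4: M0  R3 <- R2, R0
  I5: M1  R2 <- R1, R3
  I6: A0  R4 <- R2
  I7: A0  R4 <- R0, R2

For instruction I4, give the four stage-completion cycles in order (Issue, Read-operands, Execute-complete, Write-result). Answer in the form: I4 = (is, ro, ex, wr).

I4 = (13, 14, 19, 20)

I1 -> (1, 2, 3, 4)
I2 -> (5, 6, 11, 12)  // WAW R2: wait I1 write@4
I3 -> (6, 13, 14, 15)  // RAW R2: wait I2 write@12
I4 -> (13, 14, 19, 20)  // struct: M0 busy until I2 writes@12
I5 -> (14, 21, 26, 27)  // RAW R3: wait I4 write@20
I6 -> (16, 28, 29, 30)  // struct: A0 busy until I3 writes@15, RAW R2: wait I5 write@27
I7 -> (31, 32, 33, 34)  // struct: A0 busy until I6 writes@30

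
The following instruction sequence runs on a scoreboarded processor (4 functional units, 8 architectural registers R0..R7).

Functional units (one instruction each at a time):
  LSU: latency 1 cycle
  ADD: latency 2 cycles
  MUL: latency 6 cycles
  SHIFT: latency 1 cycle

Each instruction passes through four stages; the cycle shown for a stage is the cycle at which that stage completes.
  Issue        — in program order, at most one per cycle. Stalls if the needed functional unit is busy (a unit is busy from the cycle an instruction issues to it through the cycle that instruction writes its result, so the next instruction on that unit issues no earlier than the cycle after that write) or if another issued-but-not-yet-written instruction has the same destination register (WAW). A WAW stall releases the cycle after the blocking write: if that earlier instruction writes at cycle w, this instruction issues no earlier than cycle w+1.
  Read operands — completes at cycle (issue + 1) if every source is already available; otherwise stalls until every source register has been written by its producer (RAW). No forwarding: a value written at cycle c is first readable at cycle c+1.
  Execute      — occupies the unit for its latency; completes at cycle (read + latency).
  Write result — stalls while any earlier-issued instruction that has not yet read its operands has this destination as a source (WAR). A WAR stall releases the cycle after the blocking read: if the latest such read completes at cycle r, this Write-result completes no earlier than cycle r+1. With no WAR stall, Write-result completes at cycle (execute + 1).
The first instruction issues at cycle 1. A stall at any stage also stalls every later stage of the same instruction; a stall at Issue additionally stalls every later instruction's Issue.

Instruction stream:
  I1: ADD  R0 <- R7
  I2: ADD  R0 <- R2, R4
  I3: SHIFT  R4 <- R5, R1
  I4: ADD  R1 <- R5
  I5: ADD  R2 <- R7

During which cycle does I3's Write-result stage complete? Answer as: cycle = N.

t=1  I1 issues→ADD
t=2  I1 reads
t=4  I1 exec-done
t=5  I1 writes R0
t=6  I2 issues→ADD
t=7  I2 reads, I3 issues→SHIFT
t=8  I3 reads
t=9  I2 exec-done, I3 exec-done
t=10  I2 writes R0, I3 writes R4
t=11  I4 issues→ADD
t=12  I4 reads
t=14  I4 exec-done
t=15  I4 writes R1
t=16  I5 issues→ADD
t=17  I5 reads
t=19  I5 exec-done
t=20  I5 writes R2

cycle = 10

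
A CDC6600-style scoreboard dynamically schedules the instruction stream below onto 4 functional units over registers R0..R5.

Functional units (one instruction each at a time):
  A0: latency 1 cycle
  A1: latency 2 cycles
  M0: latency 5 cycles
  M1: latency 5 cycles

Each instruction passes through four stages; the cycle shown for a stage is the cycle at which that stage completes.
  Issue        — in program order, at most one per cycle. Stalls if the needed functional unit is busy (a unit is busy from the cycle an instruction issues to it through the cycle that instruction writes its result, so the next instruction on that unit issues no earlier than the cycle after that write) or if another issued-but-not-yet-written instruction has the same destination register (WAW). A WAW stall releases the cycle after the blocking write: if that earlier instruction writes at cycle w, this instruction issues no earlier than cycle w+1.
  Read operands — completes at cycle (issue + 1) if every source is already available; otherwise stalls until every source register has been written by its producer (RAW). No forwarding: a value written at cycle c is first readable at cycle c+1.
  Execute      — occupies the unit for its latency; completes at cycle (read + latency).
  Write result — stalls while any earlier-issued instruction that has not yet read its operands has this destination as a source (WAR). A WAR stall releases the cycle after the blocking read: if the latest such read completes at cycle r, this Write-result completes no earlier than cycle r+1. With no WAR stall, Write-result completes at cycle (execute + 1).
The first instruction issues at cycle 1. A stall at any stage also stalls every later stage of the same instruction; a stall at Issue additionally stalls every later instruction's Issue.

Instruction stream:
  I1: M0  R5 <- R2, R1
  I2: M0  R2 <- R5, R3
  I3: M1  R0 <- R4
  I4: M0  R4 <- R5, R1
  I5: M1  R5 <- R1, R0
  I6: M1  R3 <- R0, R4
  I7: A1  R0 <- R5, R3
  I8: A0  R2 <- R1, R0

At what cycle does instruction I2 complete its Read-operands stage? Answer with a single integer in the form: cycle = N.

cycle = 10

t=1  issue I1 (M0)
t=2  I1 read-ops
t=7  I1 finished on M0
t=8  I1→R5
t=9  issue I2 (M0)
t=10  I2 read-ops; issue I3 (M1)
t=11  I3 read-ops
t=15  I2 finished on M0
t=16  I2→R2; I3 finished on M1
t=17  I3→R0; issue I4 (M0)
t=18  I4 read-ops; issue I5 (M1)
t=19  I5 read-ops
t=23  I4 finished on M0
t=24  I4→R4; I5 finished on M1
t=25  I5→R5
t=26  issue I6 (M1)
t=27  I6 read-ops; issue I7 (A1)
t=28  issue I8 (A0)
t=32  I6 finished on M1
t=33  I6→R3
t=34  I7 read-ops
t=36  I7 finished on A1
t=37  I7→R0
t=38  I8 read-ops
t=39  I8 finished on A0
t=40  I8→R2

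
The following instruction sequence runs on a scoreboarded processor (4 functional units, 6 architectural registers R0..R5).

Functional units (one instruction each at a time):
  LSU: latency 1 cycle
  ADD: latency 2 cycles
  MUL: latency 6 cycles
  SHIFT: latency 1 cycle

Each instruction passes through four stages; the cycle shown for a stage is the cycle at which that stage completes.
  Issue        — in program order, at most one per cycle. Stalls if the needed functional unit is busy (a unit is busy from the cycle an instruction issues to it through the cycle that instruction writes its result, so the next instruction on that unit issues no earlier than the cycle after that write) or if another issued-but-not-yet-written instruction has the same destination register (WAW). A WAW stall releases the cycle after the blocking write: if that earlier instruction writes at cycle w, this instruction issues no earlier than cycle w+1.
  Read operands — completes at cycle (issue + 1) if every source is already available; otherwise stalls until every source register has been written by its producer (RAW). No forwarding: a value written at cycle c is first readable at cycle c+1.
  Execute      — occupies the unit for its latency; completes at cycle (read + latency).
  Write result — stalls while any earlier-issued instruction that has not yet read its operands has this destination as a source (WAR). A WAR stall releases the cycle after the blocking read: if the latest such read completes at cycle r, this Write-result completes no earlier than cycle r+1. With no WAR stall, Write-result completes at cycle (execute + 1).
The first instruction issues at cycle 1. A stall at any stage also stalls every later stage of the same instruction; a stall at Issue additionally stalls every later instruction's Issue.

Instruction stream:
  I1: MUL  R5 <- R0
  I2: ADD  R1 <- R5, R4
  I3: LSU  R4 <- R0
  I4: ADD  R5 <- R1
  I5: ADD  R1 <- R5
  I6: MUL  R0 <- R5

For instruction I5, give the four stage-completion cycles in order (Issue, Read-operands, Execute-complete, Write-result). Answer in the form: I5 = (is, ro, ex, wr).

I1: IS=1 RO=2 EX=8 WR=9
I2: IS=2 RO=10 EX=12 WR=13  [RAW R5: wait I1 write@9]
I3: IS=3 RO=4 EX=5 WR=11  [WAR R4: wait I2 read@10]
I4: IS=14 RO=15 EX=17 WR=18  [struct: ADD busy until I2 writes@13]
I5: IS=19 RO=20 EX=22 WR=23  [struct: ADD busy until I4 writes@18]
I6: IS=20 RO=21 EX=27 WR=28

I5 = (19, 20, 22, 23)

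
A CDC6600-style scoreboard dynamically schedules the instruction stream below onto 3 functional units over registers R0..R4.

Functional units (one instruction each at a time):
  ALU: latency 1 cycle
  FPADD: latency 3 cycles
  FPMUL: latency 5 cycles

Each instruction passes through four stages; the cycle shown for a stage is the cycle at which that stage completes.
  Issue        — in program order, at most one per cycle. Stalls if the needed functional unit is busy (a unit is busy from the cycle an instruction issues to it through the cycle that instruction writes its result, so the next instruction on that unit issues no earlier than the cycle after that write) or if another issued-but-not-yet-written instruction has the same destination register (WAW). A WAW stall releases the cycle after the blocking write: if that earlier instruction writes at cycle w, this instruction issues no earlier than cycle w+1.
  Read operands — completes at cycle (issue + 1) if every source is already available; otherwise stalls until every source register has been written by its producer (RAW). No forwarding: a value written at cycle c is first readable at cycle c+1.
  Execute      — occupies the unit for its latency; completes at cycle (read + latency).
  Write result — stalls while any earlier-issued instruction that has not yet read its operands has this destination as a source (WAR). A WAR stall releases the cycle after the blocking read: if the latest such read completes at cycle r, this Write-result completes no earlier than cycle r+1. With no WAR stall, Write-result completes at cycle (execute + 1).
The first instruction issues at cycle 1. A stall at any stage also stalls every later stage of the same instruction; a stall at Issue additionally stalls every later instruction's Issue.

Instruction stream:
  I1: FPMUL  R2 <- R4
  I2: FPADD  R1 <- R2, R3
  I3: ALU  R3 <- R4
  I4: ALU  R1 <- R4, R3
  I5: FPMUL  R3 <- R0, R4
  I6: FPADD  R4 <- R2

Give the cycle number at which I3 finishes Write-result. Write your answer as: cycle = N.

[1] I1 dispatched to FPMUL
[2] I1 operands ready; I2 dispatched to FPADD
[3] I3 dispatched to ALU
[4] I3 operands ready
[5] I3 complete
[7] I1 complete
[8] R2←I1
[9] I2 operands ready
[10] R3←I3
[12] I2 complete
[13] R1←I2
[14] I4 dispatched to ALU
[15] I4 operands ready; I5 dispatched to FPMUL
[16] I4 complete; I5 operands ready; I6 dispatched to FPADD
[17] R1←I4; I6 operands ready
[20] I6 complete
[21] I5 complete; R4←I6
[22] R3←I5

cycle = 10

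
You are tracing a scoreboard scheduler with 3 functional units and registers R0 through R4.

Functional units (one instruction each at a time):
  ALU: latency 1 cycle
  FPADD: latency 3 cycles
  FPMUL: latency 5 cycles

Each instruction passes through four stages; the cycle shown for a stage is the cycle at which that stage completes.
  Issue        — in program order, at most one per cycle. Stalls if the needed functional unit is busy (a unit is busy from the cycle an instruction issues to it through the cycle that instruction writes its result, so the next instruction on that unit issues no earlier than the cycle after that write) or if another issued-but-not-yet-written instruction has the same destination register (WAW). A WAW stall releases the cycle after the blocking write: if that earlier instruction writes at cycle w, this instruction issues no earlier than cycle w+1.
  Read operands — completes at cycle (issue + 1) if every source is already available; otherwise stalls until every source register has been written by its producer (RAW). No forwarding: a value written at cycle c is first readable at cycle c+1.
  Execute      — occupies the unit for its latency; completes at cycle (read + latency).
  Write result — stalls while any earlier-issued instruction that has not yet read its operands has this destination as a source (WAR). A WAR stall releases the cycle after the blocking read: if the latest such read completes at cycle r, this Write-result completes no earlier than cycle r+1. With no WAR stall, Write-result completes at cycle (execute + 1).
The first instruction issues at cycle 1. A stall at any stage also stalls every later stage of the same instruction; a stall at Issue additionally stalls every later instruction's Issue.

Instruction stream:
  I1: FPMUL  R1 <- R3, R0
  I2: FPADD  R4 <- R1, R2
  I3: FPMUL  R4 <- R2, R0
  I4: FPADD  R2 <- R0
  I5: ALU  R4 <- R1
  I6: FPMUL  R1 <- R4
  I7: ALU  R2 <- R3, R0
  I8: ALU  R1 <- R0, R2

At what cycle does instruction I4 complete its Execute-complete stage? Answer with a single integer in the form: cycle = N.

1) issue 1, read 2, done 7, write 8
2) issue 2, read 9, done 12, write 13  <RAW R1: wait I1 write@8>
3) issue 14, read 15, done 20, write 21  <WAW R4: wait I2 write@13>
4) issue 15, read 16, done 19, write 20
5) issue 22, read 23, done 24, write 25  <WAW R4: wait I3 write@21>
6) issue 23, read 26, done 31, write 32  <RAW R4: wait I5 write@25>
7) issue 26, read 27, done 28, write 29  <struct: ALU busy until I5 writes@25>
8) issue 33, read 34, done 35, write 36  <WAW R1: wait I6 write@32>

cycle = 19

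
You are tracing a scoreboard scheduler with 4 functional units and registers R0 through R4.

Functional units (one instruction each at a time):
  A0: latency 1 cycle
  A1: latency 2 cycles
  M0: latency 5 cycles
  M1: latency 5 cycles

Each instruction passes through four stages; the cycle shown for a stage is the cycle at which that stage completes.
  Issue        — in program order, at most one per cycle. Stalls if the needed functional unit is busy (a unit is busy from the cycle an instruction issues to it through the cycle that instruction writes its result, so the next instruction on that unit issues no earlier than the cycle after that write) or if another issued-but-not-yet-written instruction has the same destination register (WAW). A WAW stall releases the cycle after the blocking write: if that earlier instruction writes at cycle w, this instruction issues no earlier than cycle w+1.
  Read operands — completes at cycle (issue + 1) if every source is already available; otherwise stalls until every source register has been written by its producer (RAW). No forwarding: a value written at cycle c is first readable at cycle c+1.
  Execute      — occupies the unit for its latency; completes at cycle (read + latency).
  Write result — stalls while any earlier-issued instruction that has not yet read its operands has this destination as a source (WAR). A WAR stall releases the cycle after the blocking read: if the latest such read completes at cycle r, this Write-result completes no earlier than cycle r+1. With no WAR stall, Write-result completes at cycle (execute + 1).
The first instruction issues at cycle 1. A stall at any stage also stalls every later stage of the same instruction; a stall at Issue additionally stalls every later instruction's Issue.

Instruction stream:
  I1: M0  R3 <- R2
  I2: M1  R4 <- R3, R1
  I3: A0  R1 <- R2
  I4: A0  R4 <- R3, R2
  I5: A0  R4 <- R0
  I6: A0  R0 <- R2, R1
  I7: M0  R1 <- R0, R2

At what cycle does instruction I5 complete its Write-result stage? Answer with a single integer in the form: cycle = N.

cycle = 23

I1: IS=1 RO=2 EX=7 WR=8
I2: IS=2 RO=9 EX=14 WR=15  [RAW R3: wait I1 write@8]
I3: IS=3 RO=4 EX=5 WR=10  [WAR R1: wait I2 read@9]
I4: IS=16 RO=17 EX=18 WR=19  [WAW R4: wait I2 write@15]
I5: IS=20 RO=21 EX=22 WR=23  [struct: A0 busy until I4 writes@19]
I6: IS=24 RO=25 EX=26 WR=27  [struct: A0 busy until I5 writes@23]
I7: IS=25 RO=28 EX=33 WR=34  [RAW R0: wait I6 write@27]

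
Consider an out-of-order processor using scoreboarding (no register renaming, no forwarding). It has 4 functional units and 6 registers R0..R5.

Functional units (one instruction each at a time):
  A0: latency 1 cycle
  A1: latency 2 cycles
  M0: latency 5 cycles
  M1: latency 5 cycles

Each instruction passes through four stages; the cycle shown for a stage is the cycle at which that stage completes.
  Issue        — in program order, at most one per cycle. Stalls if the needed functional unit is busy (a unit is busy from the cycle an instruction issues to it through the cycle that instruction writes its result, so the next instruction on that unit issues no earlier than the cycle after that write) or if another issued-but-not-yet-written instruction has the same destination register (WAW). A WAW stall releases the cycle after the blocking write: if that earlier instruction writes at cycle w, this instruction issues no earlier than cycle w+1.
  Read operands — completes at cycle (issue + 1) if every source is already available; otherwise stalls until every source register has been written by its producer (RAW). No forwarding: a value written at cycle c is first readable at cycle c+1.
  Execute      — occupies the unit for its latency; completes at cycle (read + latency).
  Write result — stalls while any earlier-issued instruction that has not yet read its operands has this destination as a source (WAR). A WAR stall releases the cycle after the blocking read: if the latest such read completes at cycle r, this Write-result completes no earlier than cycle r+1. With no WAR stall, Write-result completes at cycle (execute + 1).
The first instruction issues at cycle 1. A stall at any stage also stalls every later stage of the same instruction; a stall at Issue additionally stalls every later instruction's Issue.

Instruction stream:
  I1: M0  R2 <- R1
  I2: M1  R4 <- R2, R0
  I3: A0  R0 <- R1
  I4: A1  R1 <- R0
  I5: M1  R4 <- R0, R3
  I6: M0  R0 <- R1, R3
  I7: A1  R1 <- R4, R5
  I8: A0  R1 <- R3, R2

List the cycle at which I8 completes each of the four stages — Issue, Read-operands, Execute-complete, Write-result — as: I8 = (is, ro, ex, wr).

I8 = (28, 29, 30, 31)

I1: IS=1 RO=2 EX=7 WR=8
I2: IS=2 RO=9 EX=14 WR=15  [RAW R2: wait I1 write@8]
I3: IS=3 RO=4 EX=5 WR=10  [WAR R0: wait I2 read@9]
I4: IS=4 RO=11 EX=13 WR=14  [RAW R0: wait I3 write@10]
I5: IS=16 RO=17 EX=22 WR=23  [struct: M1 busy until I2 writes@15]
I6: IS=17 RO=18 EX=23 WR=24
I7: IS=18 RO=24 EX=26 WR=27  [RAW R4: wait I5 write@23]
I8: IS=28 RO=29 EX=30 WR=31  [WAW R1: wait I7 write@27]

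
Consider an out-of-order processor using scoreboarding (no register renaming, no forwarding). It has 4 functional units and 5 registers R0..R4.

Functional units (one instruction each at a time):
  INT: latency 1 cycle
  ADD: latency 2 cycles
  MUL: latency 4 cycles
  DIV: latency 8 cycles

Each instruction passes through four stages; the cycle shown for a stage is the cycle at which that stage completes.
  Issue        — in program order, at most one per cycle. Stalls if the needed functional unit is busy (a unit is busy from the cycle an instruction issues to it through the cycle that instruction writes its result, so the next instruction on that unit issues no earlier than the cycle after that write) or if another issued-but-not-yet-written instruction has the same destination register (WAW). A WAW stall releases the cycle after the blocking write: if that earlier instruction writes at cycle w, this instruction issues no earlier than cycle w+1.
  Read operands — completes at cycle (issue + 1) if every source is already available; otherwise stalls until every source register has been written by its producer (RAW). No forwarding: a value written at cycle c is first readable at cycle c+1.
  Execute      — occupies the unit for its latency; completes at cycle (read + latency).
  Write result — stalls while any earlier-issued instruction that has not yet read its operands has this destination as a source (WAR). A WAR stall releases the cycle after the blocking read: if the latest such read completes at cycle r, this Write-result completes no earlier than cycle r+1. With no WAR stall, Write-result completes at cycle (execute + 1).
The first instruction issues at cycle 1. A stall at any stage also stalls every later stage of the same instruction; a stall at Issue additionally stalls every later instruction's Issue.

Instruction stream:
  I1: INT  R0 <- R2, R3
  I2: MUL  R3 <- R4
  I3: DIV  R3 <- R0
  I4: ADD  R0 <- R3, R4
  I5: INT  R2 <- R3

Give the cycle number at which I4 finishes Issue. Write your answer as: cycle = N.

cycle = 10

t=1  issue I1 (INT)
t=2  I1 read-ops | issue I2 (MUL)
t=3  I1 finished on INT | I2 read-ops
t=4  I1→R0
t=7  I2 finished on MUL
t=8  I2→R3
t=9  issue I3 (DIV)
t=10  I3 read-ops | issue I4 (ADD)
t=11  issue I5 (INT)
t=18  I3 finished on DIV
t=19  I3→R3
t=20  I4 read-ops | I5 read-ops
t=21  I5 finished on INT
t=22  I4 finished on ADD | I5→R2
t=23  I4→R0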